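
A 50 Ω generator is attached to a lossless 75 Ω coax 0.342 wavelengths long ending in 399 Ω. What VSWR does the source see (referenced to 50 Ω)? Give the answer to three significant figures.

βl = 2π × 0.342 = 123°
tan(βl) = -1.53
Z_in = Z_0·(Z_L + jZ_0·tanβl)/(Z_0 + jZ_L·tanβl) = 19.8 + j46.5 Ω
Γ_s = (Z_in − Z_s)/(Z_in + Z_s) = (-30.2 + j46.5)/(69.8 + j46.5), |Γ_s| = 0.661
VSWR = (1 + |Γ_s|)/(1 − |Γ_s|)

VSWR ≈ 4.9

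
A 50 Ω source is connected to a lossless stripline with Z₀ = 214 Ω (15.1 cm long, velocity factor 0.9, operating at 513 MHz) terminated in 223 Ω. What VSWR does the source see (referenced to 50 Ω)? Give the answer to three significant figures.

VSWR ≈ 4.13

λ = v/f = 0.9·c / 513 MHz = 0.526 m
βl = 2π·l/λ = 2π × 0.287 = 103°
tan(βl) = -4.24
Z_in = Z_0·(Z_L + jZ_0·tanβl)/(Z_0 + jZ_L·tanβl) = 206 + j3.8 Ω
Γ_s = (Z_in − Z_s)/(Z_in + Z_s) = (156 + j3.8)/(256 + j3.8), |Γ_s| = 0.61
VSWR = (1 + |Γ_s|)/(1 − |Γ_s|)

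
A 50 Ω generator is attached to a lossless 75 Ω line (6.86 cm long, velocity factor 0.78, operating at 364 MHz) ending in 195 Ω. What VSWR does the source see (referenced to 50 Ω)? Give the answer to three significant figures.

VSWR ≈ 3.12

λ = v/f = 0.78·c / 364 MHz = 0.643 m
βl = 2π·l/λ = 2π × 0.107 = 38.4°
tan(βl) = 0.793
Z_in = Z_0·(Z_L + jZ_0·tanβl)/(Z_0 + jZ_L·tanβl) = 60.5 − j65.2 Ω
Γ_s = (Z_in − Z_s)/(Z_in + Z_s) = (10.5 − j65.2)/(110 − j65.2), |Γ_s| = 0.515
VSWR = (1 + |Γ_s|)/(1 − |Γ_s|)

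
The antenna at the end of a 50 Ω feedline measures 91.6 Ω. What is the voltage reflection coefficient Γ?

Γ = 0.294

Γ = (Z_L − Z_0)/(Z_L + Z_0) = (91.6 − 50)/(91.6 + 50) = 41.6/141.6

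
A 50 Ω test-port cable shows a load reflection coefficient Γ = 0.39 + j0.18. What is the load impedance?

Z_L ≈ 101 + j44.5 Ω

Z_L = Z_0·(1 + Γ)/(1 − Γ) = 50·(1.39 + j0.18)/(0.61 − j0.18)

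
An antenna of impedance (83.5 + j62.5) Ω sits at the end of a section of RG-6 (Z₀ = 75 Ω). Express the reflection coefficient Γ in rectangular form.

Γ ≈ 0.181 + j0.323

Γ = (Z_L − Z_0)/(Z_L + Z_0) = (8.5 + j62.5)/(158.5 + j62.5)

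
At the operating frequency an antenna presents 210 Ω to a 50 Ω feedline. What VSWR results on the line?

VSWR ≈ 4.2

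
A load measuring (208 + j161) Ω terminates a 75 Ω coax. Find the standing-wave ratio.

VSWR ≈ 4.58

Γ = (Z_L − Z_0)/(Z_L + Z_0) = (133 + j161)/(283 + j161)
|Γ| = 209/326 = 0.641
VSWR = (1 + |Γ|)/(1 − |Γ|) = 1.64/0.359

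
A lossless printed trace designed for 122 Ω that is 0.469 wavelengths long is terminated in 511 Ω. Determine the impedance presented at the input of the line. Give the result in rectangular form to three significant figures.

Z_in ≈ 315 + j237 Ω

βl = 2π × 0.469 = 169°
tan(βl) = tan(169°) = -0.197
Z_in = Z_0·(Z_L + jZ_0·tanβl)/(Z_0 + jZ_L·tanβl)
     = 122·(511 − j24.1)/(122 − j101)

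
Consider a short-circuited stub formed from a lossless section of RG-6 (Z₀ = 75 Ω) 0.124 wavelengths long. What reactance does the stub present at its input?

βl = 2π × 0.124 = 44.6°
tan(βl) = 0.988
For a short-circuited stub, Z_in = jZ_0·tan(βl)

X_in ≈ 74.1 Ω (inductive)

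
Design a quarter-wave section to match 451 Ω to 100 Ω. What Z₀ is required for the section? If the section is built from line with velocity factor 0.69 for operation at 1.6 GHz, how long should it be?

Z_qwt = √(Z_0·R_L) = √(100 × 451) = √45100
λ = 0.69·c/f = 0.129 m, so l = λ/4 = 0.0323 m

Z_qwt ≈ 212 Ω; length ≈ 3.23 cm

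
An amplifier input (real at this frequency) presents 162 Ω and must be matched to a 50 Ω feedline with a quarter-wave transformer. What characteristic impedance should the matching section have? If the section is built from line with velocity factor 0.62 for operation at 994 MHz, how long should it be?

Z_qwt = √(Z_0·R_L) = √(50 × 162) = √8100
λ = 0.62·c/f = 0.187 m, so l = λ/4 = 0.0468 m

Z_qwt ≈ 90 Ω; length ≈ 4.68 cm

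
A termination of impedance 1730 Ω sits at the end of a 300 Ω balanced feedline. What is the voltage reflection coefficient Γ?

Γ = 0.704

Γ = (Z_L − Z_0)/(Z_L + Z_0) = (1730 − 300)/(1730 + 300) = 1430/2030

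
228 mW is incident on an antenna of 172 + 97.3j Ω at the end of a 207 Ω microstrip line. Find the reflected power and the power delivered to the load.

|Γ| = |(-35 + j97.3)/(379 + j97.3)| = 0.264
|Γ|² = 0.0698
P_refl = |Γ|²·P_inc = 15.9 mW, P_del = (1 − |Γ|²)·P_inc = 212 mW

P_reflected ≈ 15.9 mW; P_delivered ≈ 212 mW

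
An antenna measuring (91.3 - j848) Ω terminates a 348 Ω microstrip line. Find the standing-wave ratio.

Γ = (Z_L − Z_0)/(Z_L + Z_0) = (-256.7 − j848)/(439.3 − j848)
|Γ| = 886/955 = 0.928
VSWR = (1 + |Γ|)/(1 − |Γ|) = 1.93/0.0723

VSWR ≈ 26.7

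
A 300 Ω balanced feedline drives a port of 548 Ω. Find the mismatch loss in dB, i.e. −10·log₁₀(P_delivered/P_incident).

Γ = (548 − 300)/(548 + 300) = 0.292
|Γ|² = 0.0855, so P_del/P_inc = 1 − |Γ|² = 0.914
ML = −10·log₁₀(1 − |Γ|²)

mismatch loss ≈ 0.388 dB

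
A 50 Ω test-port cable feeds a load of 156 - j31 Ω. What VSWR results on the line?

VSWR ≈ 3.26

Γ = (Z_L − Z_0)/(Z_L + Z_0) = (106 − j31)/(206 − j31)
|Γ| = 110/208 = 0.53
VSWR = (1 + |Γ|)/(1 − |Γ|) = 1.53/0.47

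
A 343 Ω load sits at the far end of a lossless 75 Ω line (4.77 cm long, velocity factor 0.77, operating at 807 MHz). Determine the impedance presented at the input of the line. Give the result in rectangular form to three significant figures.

Z_in ≈ 21.5 − j40.6 Ω

λ = v/f = 0.77·c / 807 MHz = 0.286 m
βl = 2π·l/λ = 2π × 0.167 = 60°
tan(βl) = tan(60°) = 1.73
Z_in = Z_0·(Z_L + jZ_0·tanβl)/(Z_0 + jZ_L·tanβl)
     = 75·(343 + j130)/(75 + j594)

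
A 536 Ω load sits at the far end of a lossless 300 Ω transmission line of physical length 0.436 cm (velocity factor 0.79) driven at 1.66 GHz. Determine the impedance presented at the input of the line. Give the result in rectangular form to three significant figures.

λ = v/f = 0.79·c / 1.66 GHz = 0.143 m
βl = 2π·l/λ = 2π × 0.0305 = 11°
tan(βl) = tan(11°) = 0.194
Z_in = Z_0·(Z_L + jZ_0·tanβl)/(Z_0 + jZ_L·tanβl)
     = 300·(536 + j58.3)/(300 + j104)

Z_in ≈ 496 − j114 Ω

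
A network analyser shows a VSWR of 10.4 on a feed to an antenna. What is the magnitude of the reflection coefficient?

|Γ| ≈ 0.825

|Γ| = (S − 1)/(S + 1) = (10.4 − 1)/(10.4 + 1) = 9.4/11.4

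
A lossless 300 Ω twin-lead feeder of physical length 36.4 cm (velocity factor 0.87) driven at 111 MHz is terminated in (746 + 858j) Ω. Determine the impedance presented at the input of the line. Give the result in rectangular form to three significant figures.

λ = v/f = 0.87·c / 111 MHz = 2.35 m
βl = 2π·l/λ = 2π × 0.155 = 55.7°
tan(βl) = tan(55.7°) = 1.47
Z_in = Z_0·(Z_L + jZ_0·tanβl)/(Z_0 + jZ_L·tanβl)
     = 300·(746 + j1300)/(-959 + j1090)

Z_in ≈ 99.9 − j292 Ω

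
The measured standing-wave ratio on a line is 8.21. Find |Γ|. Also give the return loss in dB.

|Γ| ≈ 0.783; return loss ≈ 2.13 dB

|Γ| = (S − 1)/(S + 1) = (8.21 − 1)/(8.21 + 1) = 7.21/9.21
RL = −20·log₁₀|Γ| = −20·log₁₀(0.783)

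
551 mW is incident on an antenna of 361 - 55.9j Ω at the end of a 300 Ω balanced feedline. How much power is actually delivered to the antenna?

|Γ| = |(61 − j55.9)/(661 − j55.9)| = 0.125
|Γ|² = 0.0156
P_refl = |Γ|²·P_inc = 8.57 mW, P_del = (1 − |Γ|²)·P_inc = 542 mW

P_delivered ≈ 542 mW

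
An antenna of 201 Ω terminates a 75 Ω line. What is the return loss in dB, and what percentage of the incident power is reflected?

RL ≈ 6.81 dB; 20.8% of incident power reflected

Γ = (201 − 75)/(201 + 75) = 0.457
RL = −20·log₁₀(0.457) = 6.81 dB
P_refl/P_inc = |Γ|² = 0.208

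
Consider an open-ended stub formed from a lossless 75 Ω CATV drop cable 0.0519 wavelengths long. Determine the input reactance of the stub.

βl = 2π × 0.0519 = 18.7°
tan(βl) = 0.338
For an open-ended stub, Z_in = −jZ_0·cot(βl) = −jZ_0/tan(βl)

X_in ≈ -222 Ω (capacitive)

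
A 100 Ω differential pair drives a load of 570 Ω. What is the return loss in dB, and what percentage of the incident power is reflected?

RL ≈ 3.08 dB; 49.2% of incident power reflected

Γ = (570 − 100)/(570 + 100) = 0.701
RL = −20·log₁₀(0.701) = 3.08 dB
P_refl/P_inc = |Γ|² = 0.492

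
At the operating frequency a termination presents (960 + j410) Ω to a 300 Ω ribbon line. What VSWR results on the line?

Γ = (Z_L − Z_0)/(Z_L + Z_0) = (660 + j410)/(1260 + j410)
|Γ| = 777/1330 = 0.586
VSWR = (1 + |Γ|)/(1 − |Γ|) = 1.59/0.414

VSWR ≈ 3.84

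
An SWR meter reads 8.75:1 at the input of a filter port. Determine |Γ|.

|Γ| = (S − 1)/(S + 1) = (8.75 − 1)/(8.75 + 1) = 7.75/9.75

|Γ| ≈ 0.795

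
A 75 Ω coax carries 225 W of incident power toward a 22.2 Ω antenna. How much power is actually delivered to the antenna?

Γ = (22.2 − 75)/(22.2 + 75) = -0.543
|Γ|² = 0.295
P_refl = |Γ|²·P_inc = 66.4 W, P_del = (1 − |Γ|²)·P_inc = 159 W

P_delivered ≈ 159 W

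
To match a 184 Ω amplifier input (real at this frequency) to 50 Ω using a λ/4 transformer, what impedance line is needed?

Z_qwt ≈ 95.9 Ω

Z_qwt = √(Z_0·R_L) = √(50 × 184) = √9200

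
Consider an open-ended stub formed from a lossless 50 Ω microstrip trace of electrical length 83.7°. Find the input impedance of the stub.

tan(βl) = 9.06
For an open-ended stub, Z_in = −jZ_0·cot(βl) = −jZ_0/tan(βl)

Z_in ≈ −j5.52 Ω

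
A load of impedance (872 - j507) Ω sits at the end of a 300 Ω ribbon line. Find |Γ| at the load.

Γ = (Z_L − Z_0)/(Z_L + Z_0) = (572 − j507)/(1172 − j507)
|Γ| = 764/1280

|Γ| ≈ 0.599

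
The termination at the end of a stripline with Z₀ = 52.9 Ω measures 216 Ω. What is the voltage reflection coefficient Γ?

Γ = (Z_L − Z_0)/(Z_L + Z_0) = (216 − 52.9)/(216 + 52.9) = 163.1/268.9

Γ = 0.607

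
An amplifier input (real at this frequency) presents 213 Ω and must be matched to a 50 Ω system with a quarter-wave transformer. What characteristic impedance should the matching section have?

Z_qwt = √(Z_0·R_L) = √(50 × 213) = √10650

Z_qwt ≈ 103 Ω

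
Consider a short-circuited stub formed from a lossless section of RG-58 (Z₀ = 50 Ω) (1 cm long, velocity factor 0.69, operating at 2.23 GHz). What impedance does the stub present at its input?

λ = v/f = 0.69·c / 2.23 GHz = 0.0928 m
βl = 2π·l/λ = 2π × 0.108 = 38.8°
tan(βl) = 0.804
For a short-circuited stub, Z_in = jZ_0·tan(βl)

Z_in ≈ +j40.2 Ω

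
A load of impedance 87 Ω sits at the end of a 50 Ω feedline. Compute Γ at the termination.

Γ = 0.27

Γ = (Z_L − Z_0)/(Z_L + Z_0) = (87 − 50)/(87 + 50) = 37/137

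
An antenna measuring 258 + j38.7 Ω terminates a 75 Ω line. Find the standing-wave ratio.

VSWR ≈ 3.52

Γ = (Z_L − Z_0)/(Z_L + Z_0) = (183 + j38.7)/(333 + j38.7)
|Γ| = 187/335 = 0.558
VSWR = (1 + |Γ|)/(1 − |Γ|) = 1.56/0.442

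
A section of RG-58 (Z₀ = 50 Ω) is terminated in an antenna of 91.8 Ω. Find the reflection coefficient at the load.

Γ = 0.295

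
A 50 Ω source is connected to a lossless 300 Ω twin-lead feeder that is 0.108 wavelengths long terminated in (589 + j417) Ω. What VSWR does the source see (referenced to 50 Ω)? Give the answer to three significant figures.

βl = 2π × 0.108 = 38.9°
tan(βl) = 0.806
Z_in = Z_0·(Z_L + jZ_0·tanβl)/(Z_0 + jZ_L·tanβl) = 386 − j401 Ω
Γ_s = (Z_in − Z_s)/(Z_in + Z_s) = (336 − j401)/(436 − j401), |Γ_s| = 0.883
VSWR = (1 + |Γ_s|)/(1 − |Γ_s|)

VSWR ≈ 16.1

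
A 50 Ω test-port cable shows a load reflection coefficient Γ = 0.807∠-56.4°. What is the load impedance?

Z_L = Z_0·(1 + Γ)/(1 − Γ) = 50·(1.45 − j0.672)/(0.553 + j0.672)

Z_L ≈ 23 − j88.7 Ω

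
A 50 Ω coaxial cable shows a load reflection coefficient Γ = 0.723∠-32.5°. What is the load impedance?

Z_L ≈ 78.7 − j128 Ω

Z_L = Z_0·(1 + Γ)/(1 − Γ) = 50·(1.61 − j0.388)/(0.39 + j0.388)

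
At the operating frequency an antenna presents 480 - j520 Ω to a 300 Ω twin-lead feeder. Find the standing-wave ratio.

Γ = (Z_L − Z_0)/(Z_L + Z_0) = (180 − j520)/(780 − j520)
|Γ| = 550/937 = 0.587
VSWR = (1 + |Γ|)/(1 − |Γ|) = 1.59/0.413

VSWR ≈ 3.84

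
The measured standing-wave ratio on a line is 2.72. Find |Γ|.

|Γ| ≈ 0.462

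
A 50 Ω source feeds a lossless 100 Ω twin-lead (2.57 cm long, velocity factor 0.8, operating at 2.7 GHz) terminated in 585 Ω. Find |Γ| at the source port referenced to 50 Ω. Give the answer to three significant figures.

|Γ| ≈ 0.554

λ = v/f = 0.8·c / 2.7 GHz = 0.0889 m
βl = 2π·l/λ = 2π × 0.289 = 104°
tan(βl) = -3.99
Z_in = Z_0·(Z_L + jZ_0·tanβl)/(Z_0 + jZ_L·tanβl) = 18.1 + j24.3 Ω
Γ_s = (Z_in − Z_s)/(Z_in + Z_s) = (-31.9 + j24.3)/(68.1 + j24.3), |Γ_s| = 0.554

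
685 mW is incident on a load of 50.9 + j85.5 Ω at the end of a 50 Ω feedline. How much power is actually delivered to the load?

P_delivered ≈ 399 mW

|Γ| = |(0.9 + j85.5)/(100.9 + j85.5)| = 0.647
|Γ|² = 0.418
P_refl = |Γ|²·P_inc = 286 mW, P_del = (1 − |Γ|²)·P_inc = 399 mW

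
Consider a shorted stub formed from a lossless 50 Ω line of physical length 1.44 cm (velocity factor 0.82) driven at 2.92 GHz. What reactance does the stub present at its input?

λ = v/f = 0.82·c / 2.92 GHz = 0.0842 m
βl = 2π·l/λ = 2π × 0.171 = 61.5°
tan(βl) = 1.84
For a shorted stub, Z_in = jZ_0·tan(βl)

X_in ≈ 92.2 Ω (inductive)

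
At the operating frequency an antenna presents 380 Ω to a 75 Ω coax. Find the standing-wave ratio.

Γ = (380 − 75)/(380 + 75) = 0.67
VSWR = (1 + 0.67)/(1 − 0.67)

VSWR ≈ 5.07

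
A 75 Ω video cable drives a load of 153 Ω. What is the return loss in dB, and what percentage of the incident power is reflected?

RL ≈ 9.32 dB; 11.7% of incident power reflected

Γ = (153 − 75)/(153 + 75) = 0.342
RL = −20·log₁₀(0.342) = 9.32 dB
P_refl/P_inc = |Γ|² = 0.117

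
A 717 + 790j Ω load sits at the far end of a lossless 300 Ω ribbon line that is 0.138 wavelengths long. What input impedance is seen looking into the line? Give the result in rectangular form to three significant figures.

βl = 2π × 0.138 = 49.7°
tan(βl) = tan(49.7°) = 1.18
Z_in = Z_0·(Z_L + jZ_0·tanβl)/(Z_0 + jZ_L·tanβl)
     = 300·(717 + j1140)/(-631 + j845)

Z_in ≈ 139 − j358 Ω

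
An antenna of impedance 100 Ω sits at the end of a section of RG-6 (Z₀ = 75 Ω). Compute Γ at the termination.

Γ = 0.143

Γ = (Z_L − Z_0)/(Z_L + Z_0) = (100 − 75)/(100 + 75) = 25/175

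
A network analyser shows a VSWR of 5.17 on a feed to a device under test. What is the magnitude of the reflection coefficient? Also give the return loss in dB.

|Γ| ≈ 0.676; return loss ≈ 3.4 dB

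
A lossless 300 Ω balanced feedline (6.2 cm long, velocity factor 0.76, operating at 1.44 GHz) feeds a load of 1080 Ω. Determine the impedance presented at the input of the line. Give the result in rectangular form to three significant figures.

Z_in ≈ 188 + j306 Ω

λ = v/f = 0.76·c / 1.44 GHz = 0.158 m
βl = 2π·l/λ = 2π × 0.392 = 141°
tan(βl) = tan(141°) = -0.811
Z_in = Z_0·(Z_L + jZ_0·tanβl)/(Z_0 + jZ_L·tanβl)
     = 300·(1080 − j243)/(300 − j876)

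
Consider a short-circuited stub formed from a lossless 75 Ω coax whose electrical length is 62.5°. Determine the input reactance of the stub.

X_in ≈ 144 Ω (inductive)

tan(βl) = 1.92
For a short-circuited stub, Z_in = jZ_0·tan(βl)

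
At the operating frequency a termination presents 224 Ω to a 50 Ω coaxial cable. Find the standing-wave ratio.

VSWR ≈ 4.48

Γ = (224 − 50)/(224 + 50) = 0.635
VSWR = (1 + 0.635)/(1 − 0.635)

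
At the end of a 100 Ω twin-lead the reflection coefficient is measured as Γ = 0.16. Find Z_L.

Z_L ≈ 138 Ω

Z_L = Z_0·(1 + Γ)/(1 − Γ) = 100·(1.16)/(0.84)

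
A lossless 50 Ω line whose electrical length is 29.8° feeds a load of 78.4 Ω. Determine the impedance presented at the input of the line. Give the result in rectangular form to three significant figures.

tan(βl) = tan(29.8°) = 0.573
Z_in = Z_0·(Z_L + jZ_0·tanβl)/(Z_0 + jZ_L·tanβl)
     = 50·(78.4 + j28.6)/(50 + j44.9)

Z_in ≈ 57.6 − j23.1 Ω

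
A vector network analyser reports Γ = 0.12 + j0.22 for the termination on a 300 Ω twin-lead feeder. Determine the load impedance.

Z_L ≈ 342 + j160 Ω

Z_L = Z_0·(1 + Γ)/(1 − Γ) = 300·(1.12 + j0.22)/(0.88 − j0.22)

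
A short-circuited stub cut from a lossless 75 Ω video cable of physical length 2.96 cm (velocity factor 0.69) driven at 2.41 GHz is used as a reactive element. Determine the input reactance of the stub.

X_in ≈ -111 Ω (capacitive)

λ = v/f = 0.69·c / 2.41 GHz = 0.0859 m
βl = 2π·l/λ = 2π × 0.345 = 124°
tan(βl) = -1.48
For a short-circuited stub, Z_in = jZ_0·tan(βl)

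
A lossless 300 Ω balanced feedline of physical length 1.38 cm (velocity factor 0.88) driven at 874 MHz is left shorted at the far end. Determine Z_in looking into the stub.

Z_in ≈ +j88.6 Ω

λ = v/f = 0.88·c / 874 MHz = 0.302 m
βl = 2π·l/λ = 2π × 0.0457 = 16.4°
tan(βl) = 0.295
For a shorted stub, Z_in = jZ_0·tan(βl)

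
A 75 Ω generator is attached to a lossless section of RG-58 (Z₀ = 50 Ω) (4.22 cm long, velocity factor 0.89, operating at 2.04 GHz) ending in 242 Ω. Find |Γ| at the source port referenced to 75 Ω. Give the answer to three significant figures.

λ = v/f = 0.89·c / 2.04 GHz = 0.131 m
βl = 2π·l/λ = 2π × 0.322 = 116°
tan(βl) = -2.04
Z_in = Z_0·(Z_L + jZ_0·tanβl)/(Z_0 + jZ_L·tanβl) = 12.7 + j23.2 Ω
Γ_s = (Z_in − Z_s)/(Z_in + Z_s) = (-62.3 + j23.2)/(87.7 + j23.2), |Γ_s| = 0.733

|Γ| ≈ 0.733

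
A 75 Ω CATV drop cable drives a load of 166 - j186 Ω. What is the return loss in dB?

Γ = (91 − j186)/(241 − j186), |Γ| = 0.68
RL = −20·log₁₀|Γ| = −20·log₁₀(0.68)

RL ≈ 3.35 dB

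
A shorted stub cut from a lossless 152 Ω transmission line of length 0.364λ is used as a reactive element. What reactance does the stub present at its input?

βl = 2π × 0.364 = 131°
tan(βl) = -1.15
For a shorted stub, Z_in = jZ_0·tan(βl)

X_in ≈ -175 Ω (capacitive)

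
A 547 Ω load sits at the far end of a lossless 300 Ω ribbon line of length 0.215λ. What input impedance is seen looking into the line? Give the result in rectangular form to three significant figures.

βl = 2π × 0.215 = 77.4°
tan(βl) = tan(77.4°) = 4.47
Z_in = Z_0·(Z_L + jZ_0·tanβl)/(Z_0 + jZ_L·tanβl)
     = 300·(547 + j1340)/(300 + j2450)

Z_in ≈ 170 − j46.2 Ω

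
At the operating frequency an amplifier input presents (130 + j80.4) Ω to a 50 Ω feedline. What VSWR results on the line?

Γ = (Z_L − Z_0)/(Z_L + Z_0) = (80 + j80.4)/(180 + j80.4)
|Γ| = 113/197 = 0.575
VSWR = (1 + |Γ|)/(1 − |Γ|) = 1.58/0.425

VSWR ≈ 3.71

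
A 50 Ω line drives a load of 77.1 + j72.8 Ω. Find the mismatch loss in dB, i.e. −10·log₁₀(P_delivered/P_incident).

Γ = (27.1 + j72.8)/(127.1 + j72.8), |Γ| = 0.53
|Γ|² = 0.281, so P_del/P_inc = 1 − |Γ|² = 0.719
ML = −10·log₁₀(1 − |Γ|²)

mismatch loss ≈ 1.43 dB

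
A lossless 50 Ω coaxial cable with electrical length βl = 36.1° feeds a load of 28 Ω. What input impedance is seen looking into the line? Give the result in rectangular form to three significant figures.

tan(βl) = tan(36.1°) = 0.729
Z_in = Z_0·(Z_L + jZ_0·tanβl)/(Z_0 + jZ_L·tanβl)
     = 50·(28 + j36.5)/(50 + j20.4)

Z_in ≈ 36.8 + j21.4 Ω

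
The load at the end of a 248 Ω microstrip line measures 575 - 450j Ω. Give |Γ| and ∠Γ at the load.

Γ ≈ 0.593 ∠ -25.3°

Γ = (Z_L − Z_0)/(Z_L + Z_0) = (327 − j450)/(823 − j450)
|Γ| = 556/938 = 0.593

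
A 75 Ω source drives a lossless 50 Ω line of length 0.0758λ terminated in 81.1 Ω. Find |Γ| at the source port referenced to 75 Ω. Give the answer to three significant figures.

|Γ| ≈ 0.209

βl = 2π × 0.0758 = 27.3°
tan(βl) = 0.516
Z_in = Z_0·(Z_L + jZ_0·tanβl)/(Z_0 + jZ_L·tanβl) = 60.4 − j24.7 Ω
Γ_s = (Z_in − Z_s)/(Z_in + Z_s) = (-14.6 − j24.7)/(135 − j24.7), |Γ_s| = 0.209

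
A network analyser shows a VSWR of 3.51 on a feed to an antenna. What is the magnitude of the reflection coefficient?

|Γ| = (S − 1)/(S + 1) = (3.51 − 1)/(3.51 + 1) = 2.51/4.51

|Γ| ≈ 0.557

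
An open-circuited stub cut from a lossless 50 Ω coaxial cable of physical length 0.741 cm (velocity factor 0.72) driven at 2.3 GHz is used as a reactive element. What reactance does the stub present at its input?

X_in ≈ -92.5 Ω (capacitive)

λ = v/f = 0.72·c / 2.3 GHz = 0.0939 m
βl = 2π·l/λ = 2π × 0.0789 = 28.4°
tan(βl) = 0.541
For an open-circuited stub, Z_in = −jZ_0·cot(βl) = −jZ_0/tan(βl)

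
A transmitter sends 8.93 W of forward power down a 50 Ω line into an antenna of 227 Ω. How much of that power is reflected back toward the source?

P_reflected ≈ 3.65 W

Γ = (227 − 50)/(227 + 50) = 0.639
|Γ|² = 0.408
P_refl = |Γ|²·P_inc = 3.65 W, P_del = (1 − |Γ|²)·P_inc = 5.28 W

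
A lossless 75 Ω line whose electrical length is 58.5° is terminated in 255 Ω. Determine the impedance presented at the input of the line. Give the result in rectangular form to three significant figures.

Z_in ≈ 29.4 − j40.7 Ω

tan(βl) = tan(58.5°) = 1.63
Z_in = Z_0·(Z_L + jZ_0·tanβl)/(Z_0 + jZ_L·tanβl)
     = 75·(255 + j122)/(75 + j416)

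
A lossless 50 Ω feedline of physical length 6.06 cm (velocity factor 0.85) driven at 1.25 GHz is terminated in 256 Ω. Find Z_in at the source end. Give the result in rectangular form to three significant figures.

λ = v/f = 0.85·c / 1.25 GHz = 0.204 m
βl = 2π·l/λ = 2π × 0.297 = 107°
tan(βl) = tan(107°) = -3.28
Z_in = Z_0·(Z_L + jZ_0·tanβl)/(Z_0 + jZ_L·tanβl)
     = 50·(256 − j164)/(50 − j840)

Z_in ≈ 10.6 + j14.6 Ω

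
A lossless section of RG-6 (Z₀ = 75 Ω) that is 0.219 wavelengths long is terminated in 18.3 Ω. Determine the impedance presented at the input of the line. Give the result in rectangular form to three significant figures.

Z_in ≈ 193 + j141 Ω

βl = 2π × 0.219 = 78.8°
tan(βl) = tan(78.8°) = 5.07
Z_in = Z_0·(Z_L + jZ_0·tanβl)/(Z_0 + jZ_L·tanβl)
     = 75·(18.3 + j380)/(75 + j92.8)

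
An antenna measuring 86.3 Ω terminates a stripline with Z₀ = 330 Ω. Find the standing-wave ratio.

VSWR ≈ 3.82

For a purely resistive load, VSWR = R_L/Z_0 or Z_0/R_L (whichever > 1) = 330/86.3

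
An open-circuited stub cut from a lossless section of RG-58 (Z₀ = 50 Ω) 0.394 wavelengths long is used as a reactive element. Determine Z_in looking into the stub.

βl = 2π × 0.394 = 142°
tan(βl) = -0.786
For an open-circuited stub, Z_in = −jZ_0·cot(βl) = −jZ_0/tan(βl)

Z_in ≈ +j63.6 Ω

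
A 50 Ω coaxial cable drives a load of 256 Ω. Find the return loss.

RL ≈ 3.44 dB

Γ = (256 − 50)/(256 + 50) = 0.673
RL = −20·log₁₀|Γ| = −20·log₁₀(0.673)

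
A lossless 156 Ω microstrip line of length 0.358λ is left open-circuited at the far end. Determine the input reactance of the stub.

X_in ≈ 126 Ω (inductive)

βl = 2π × 0.358 = 129°
tan(βl) = -1.24
For an open-circuited stub, Z_in = −jZ_0·cot(βl) = −jZ_0/tan(βl)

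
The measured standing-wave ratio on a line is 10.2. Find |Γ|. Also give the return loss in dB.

|Γ| = (S − 1)/(S + 1) = (10.2 − 1)/(10.2 + 1) = 9.2/11.2
RL = −20·log₁₀|Γ| = −20·log₁₀(0.821)

|Γ| ≈ 0.821; return loss ≈ 1.71 dB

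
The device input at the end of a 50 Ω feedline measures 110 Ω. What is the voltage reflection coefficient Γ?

Γ = 0.375

Γ = (Z_L − Z_0)/(Z_L + Z_0) = (110 − 50)/(110 + 50) = 60/160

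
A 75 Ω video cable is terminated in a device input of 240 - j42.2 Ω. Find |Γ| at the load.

|Γ| ≈ 0.536

Γ = (Z_L − Z_0)/(Z_L + Z_0) = (165 − j42.2)/(315 − j42.2)
|Γ| = 170/318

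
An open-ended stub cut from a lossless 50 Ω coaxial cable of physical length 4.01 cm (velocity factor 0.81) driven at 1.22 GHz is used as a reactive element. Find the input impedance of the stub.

Z_in ≈ −j15.8 Ω

λ = v/f = 0.81·c / 1.22 GHz = 0.199 m
βl = 2π·l/λ = 2π × 0.201 = 72.5°
tan(βl) = 3.17
For an open-ended stub, Z_in = −jZ_0·cot(βl) = −jZ_0/tan(βl)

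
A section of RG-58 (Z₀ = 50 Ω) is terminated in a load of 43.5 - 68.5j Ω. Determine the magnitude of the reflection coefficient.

|Γ| ≈ 0.594

Γ = (Z_L − Z_0)/(Z_L + Z_0) = (-6.5 − j68.5)/(93.5 − j68.5)
|Γ| = 68.8/116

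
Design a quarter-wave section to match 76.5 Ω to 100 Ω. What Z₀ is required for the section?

Z_qwt ≈ 87.5 Ω

Z_qwt = √(Z_0·R_L) = √(100 × 76.5) = √7650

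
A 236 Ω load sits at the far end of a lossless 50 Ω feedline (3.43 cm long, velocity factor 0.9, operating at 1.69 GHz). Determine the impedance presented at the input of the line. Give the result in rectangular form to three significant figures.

Z_in ≈ 11.1 − j10.7 Ω

λ = v/f = 0.9·c / 1.69 GHz = 0.16 m
βl = 2π·l/λ = 2π × 0.215 = 77.3°
tan(βl) = tan(77.3°) = 4.43
Z_in = Z_0·(Z_L + jZ_0·tanβl)/(Z_0 + jZ_L·tanβl)
     = 50·(236 + j222)/(50 + j1050)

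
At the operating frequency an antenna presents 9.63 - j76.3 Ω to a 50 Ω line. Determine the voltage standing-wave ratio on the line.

Γ = (Z_L − Z_0)/(Z_L + Z_0) = (-40.37 − j76.3)/(59.63 − j76.3)
|Γ| = 86.3/96.8 = 0.891
VSWR = (1 + |Γ|)/(1 − |Γ|) = 1.89/0.109

VSWR ≈ 17.4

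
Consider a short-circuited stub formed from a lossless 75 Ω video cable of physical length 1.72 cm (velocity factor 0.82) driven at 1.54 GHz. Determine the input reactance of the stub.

λ = v/f = 0.82·c / 1.54 GHz = 0.16 m
βl = 2π·l/λ = 2π × 0.108 = 38.8°
tan(βl) = 0.803
For a short-circuited stub, Z_in = jZ_0·tan(βl)

X_in ≈ 60.2 Ω (inductive)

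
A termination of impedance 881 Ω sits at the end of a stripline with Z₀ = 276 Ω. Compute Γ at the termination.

Γ = (Z_L − Z_0)/(Z_L + Z_0) = (881 − 276)/(881 + 276) = 605/1157

Γ = 0.523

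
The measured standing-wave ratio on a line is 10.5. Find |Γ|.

|Γ| ≈ 0.826

|Γ| = (S − 1)/(S + 1) = (10.5 − 1)/(10.5 + 1) = 9.5/11.5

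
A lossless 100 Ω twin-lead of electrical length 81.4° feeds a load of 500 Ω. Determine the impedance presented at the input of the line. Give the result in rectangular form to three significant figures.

Z_in ≈ 20.4 − j14.5 Ω

tan(βl) = tan(81.4°) = 6.61
Z_in = Z_0·(Z_L + jZ_0·tanβl)/(Z_0 + jZ_L·tanβl)
     = 100·(500 + j661)/(100 + j3310)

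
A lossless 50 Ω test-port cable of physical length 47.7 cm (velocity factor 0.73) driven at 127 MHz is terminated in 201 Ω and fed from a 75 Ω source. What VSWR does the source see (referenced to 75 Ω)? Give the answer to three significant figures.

λ = v/f = 0.73·c / 127 MHz = 1.72 m
βl = 2π·l/λ = 2π × 0.277 = 99.6°
tan(βl) = -5.92
Z_in = Z_0·(Z_L + jZ_0·tanβl)/(Z_0 + jZ_L·tanβl) = 12.8 + j7.9 Ω
Γ_s = (Z_in − Z_s)/(Z_in + Z_s) = (-62.2 + j7.9)/(87.8 + j7.9), |Γ_s| = 0.712
VSWR = (1 + |Γ_s|)/(1 − |Γ_s|)

VSWR ≈ 5.94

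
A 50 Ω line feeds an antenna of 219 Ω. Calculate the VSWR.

Γ = (219 − 50)/(219 + 50) = 0.628
VSWR = (1 + 0.628)/(1 − 0.628)

VSWR ≈ 4.38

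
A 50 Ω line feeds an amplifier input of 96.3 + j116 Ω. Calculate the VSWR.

Γ = (Z_L − Z_0)/(Z_L + Z_0) = (46.3 + j116)/(146.3 + j116)
|Γ| = 125/187 = 0.669
VSWR = (1 + |Γ|)/(1 − |Γ|) = 1.67/0.331

VSWR ≈ 5.04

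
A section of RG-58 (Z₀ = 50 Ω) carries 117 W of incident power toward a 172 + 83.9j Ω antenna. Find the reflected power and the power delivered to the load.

|Γ| = |(122 + j83.9)/(222 + j83.9)| = 0.624
|Γ|² = 0.389
P_refl = |Γ|²·P_inc = 45.5 W, P_del = (1 − |Γ|²)·P_inc = 71.5 W

P_reflected ≈ 45.5 W; P_delivered ≈ 71.5 W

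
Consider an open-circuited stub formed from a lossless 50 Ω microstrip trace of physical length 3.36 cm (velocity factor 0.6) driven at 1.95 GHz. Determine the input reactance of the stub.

λ = v/f = 0.6·c / 1.95 GHz = 0.0923 m
βl = 2π·l/λ = 2π × 0.364 = 131°
tan(βl) = -1.15
For an open-circuited stub, Z_in = −jZ_0·cot(βl) = −jZ_0/tan(βl)

X_in ≈ 43.5 Ω (inductive)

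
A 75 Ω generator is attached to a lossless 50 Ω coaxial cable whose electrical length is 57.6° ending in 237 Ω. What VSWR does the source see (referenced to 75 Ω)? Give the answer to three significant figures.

VSWR ≈ 6

tan(βl) = 1.58
Z_in = Z_0·(Z_L + jZ_0·tanβl)/(Z_0 + jZ_L·tanβl) = 14.5 − j29.8 Ω
Γ_s = (Z_in − Z_s)/(Z_in + Z_s) = (-60.5 − j29.8)/(89.5 − j29.8), |Γ_s| = 0.714
VSWR = (1 + |Γ_s|)/(1 − |Γ_s|)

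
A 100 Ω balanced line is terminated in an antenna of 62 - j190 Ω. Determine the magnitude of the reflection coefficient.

Γ = (Z_L − Z_0)/(Z_L + Z_0) = (-38 − j190)/(162 − j190)
|Γ| = 194/250

|Γ| ≈ 0.776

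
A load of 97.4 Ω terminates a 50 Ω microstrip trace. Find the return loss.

RL ≈ 9.85 dB

Γ = (97.4 − 50)/(97.4 + 50) = 0.322
RL = −20·log₁₀|Γ| = −20·log₁₀(0.322)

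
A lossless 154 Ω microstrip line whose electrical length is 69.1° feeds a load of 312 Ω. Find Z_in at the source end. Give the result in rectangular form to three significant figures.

tan(βl) = tan(69.1°) = 2.62
Z_in = Z_0·(Z_L + jZ_0·tanβl)/(Z_0 + jZ_L·tanβl)
     = 154·(312 + j403)/(154 + j817)

Z_in ≈ 84.1 − j43 Ω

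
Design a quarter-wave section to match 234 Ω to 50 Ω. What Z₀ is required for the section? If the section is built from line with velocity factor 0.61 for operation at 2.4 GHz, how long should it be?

Z_qwt = √(Z_0·R_L) = √(50 × 234) = √11700
λ = 0.61·c/f = 0.0762 m, so l = λ/4 = 0.0191 m

Z_qwt ≈ 108 Ω; length ≈ 1.91 cm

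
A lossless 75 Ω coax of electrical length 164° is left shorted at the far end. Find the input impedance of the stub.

tan(βl) = -0.287
For a shorted stub, Z_in = jZ_0·tan(βl)

Z_in ≈ −j21.5 Ω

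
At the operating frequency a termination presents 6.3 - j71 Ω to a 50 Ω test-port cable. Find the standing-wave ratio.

Γ = (Z_L − Z_0)/(Z_L + Z_0) = (-43.7 − j71)/(56.3 − j71)
|Γ| = 83.4/90.6 = 0.92
VSWR = (1 + |Γ|)/(1 − |Γ|) = 1.92/0.0799

VSWR ≈ 24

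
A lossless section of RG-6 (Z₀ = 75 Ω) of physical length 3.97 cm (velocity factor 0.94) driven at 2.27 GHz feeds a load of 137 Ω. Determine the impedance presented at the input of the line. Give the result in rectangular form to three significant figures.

λ = v/f = 0.94·c / 2.27 GHz = 0.124 m
βl = 2π·l/λ = 2π × 0.32 = 115°
tan(βl) = tan(115°) = -2.14
Z_in = Z_0·(Z_L + jZ_0·tanβl)/(Z_0 + jZ_L·tanβl)
     = 75·(137 − j161)/(75 − j293)

Z_in ≈ 47 + j23 Ω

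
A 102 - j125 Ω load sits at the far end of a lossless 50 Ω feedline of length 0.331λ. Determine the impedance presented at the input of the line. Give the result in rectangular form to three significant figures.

Z_in ≈ 16.9 + j43.9 Ω

βl = 2π × 0.331 = 119°
tan(βl) = tan(119°) = -1.79
Z_in = Z_0·(Z_L + jZ_0·tanβl)/(Z_0 + jZ_L·tanβl)
     = 50·(102 − j215)/(-174 − j183)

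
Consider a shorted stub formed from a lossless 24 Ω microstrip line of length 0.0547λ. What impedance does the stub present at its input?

βl = 2π × 0.0547 = 19.7°
tan(βl) = 0.358
For a shorted stub, Z_in = jZ_0·tan(βl)

Z_in ≈ +j8.59 Ω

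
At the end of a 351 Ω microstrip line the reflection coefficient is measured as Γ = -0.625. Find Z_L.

Z_L = Z_0·(1 + Γ)/(1 − Γ) = 351·(0.375)/(1.62)

Z_L ≈ 81 Ω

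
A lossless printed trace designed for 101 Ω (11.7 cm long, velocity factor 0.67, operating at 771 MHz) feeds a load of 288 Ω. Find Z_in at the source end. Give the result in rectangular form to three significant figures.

λ = v/f = 0.67·c / 771 MHz = 0.261 m
βl = 2π·l/λ = 2π × 0.449 = 162°
tan(βl) = tan(162°) = -0.333
Z_in = Z_0·(Z_L + jZ_0·tanβl)/(Z_0 + jZ_L·tanβl)
     = 101·(288 − j33.7)/(101 − j96)

Z_in ≈ 168 + j126 Ω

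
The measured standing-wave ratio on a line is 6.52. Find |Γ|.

|Γ| = (S − 1)/(S + 1) = (6.52 − 1)/(6.52 + 1) = 5.52/7.52

|Γ| ≈ 0.734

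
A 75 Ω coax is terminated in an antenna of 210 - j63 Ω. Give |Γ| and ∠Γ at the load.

Γ ≈ 0.51 ∠ -12.6°

Γ = (Z_L − Z_0)/(Z_L + Z_0) = (135 − j63)/(285 − j63)
|Γ| = 149/292 = 0.51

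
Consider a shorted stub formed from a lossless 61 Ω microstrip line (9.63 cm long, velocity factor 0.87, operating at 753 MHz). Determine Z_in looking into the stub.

λ = v/f = 0.87·c / 753 MHz = 0.347 m
βl = 2π·l/λ = 2π × 0.278 = 100°
tan(βl) = -5.66
For a shorted stub, Z_in = jZ_0·tan(βl)

Z_in ≈ −j345 Ω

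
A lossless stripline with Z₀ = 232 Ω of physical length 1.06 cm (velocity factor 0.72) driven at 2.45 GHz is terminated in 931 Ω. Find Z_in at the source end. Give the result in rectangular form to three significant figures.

Z_in ≈ 115 − j216 Ω

λ = v/f = 0.72·c / 2.45 GHz = 0.0882 m
βl = 2π·l/λ = 2π × 0.12 = 43.3°
tan(βl) = tan(43.3°) = 0.942
Z_in = Z_0·(Z_L + jZ_0·tanβl)/(Z_0 + jZ_L·tanβl)
     = 232·(931 + j218)/(232 + j877)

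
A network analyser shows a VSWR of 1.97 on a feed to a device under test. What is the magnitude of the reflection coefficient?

|Γ| ≈ 0.327

|Γ| = (S − 1)/(S + 1) = (1.97 − 1)/(1.97 + 1) = 0.97/2.97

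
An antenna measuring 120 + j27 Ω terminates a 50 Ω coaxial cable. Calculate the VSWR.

VSWR ≈ 2.55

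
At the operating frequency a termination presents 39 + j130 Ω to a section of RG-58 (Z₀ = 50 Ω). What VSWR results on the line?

VSWR ≈ 10.6

Γ = (Z_L − Z_0)/(Z_L + Z_0) = (-11 + j130)/(89 + j130)
|Γ| = 130/158 = 0.828
VSWR = (1 + |Γ|)/(1 − |Γ|) = 1.83/0.172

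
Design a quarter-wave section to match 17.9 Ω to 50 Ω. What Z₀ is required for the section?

Z_qwt = √(Z_0·R_L) = √(50 × 17.9) = √895

Z_qwt ≈ 29.9 Ω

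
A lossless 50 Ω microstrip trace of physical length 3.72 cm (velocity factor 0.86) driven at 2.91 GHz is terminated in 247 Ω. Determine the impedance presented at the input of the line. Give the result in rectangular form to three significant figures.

Z_in ≈ 38.1 + j76.4 Ω

λ = v/f = 0.86·c / 2.91 GHz = 0.0887 m
βl = 2π·l/λ = 2π × 0.42 = 151°
tan(βl) = tan(151°) = -0.553
Z_in = Z_0·(Z_L + jZ_0·tanβl)/(Z_0 + jZ_L·tanβl)
     = 50·(247 − j27.7)/(50 − j137)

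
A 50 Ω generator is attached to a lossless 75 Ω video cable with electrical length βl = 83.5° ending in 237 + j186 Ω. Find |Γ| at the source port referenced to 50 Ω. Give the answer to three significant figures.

|Γ| ≈ 0.585

tan(βl) = 8.78
Z_in = Z_0·(Z_L + jZ_0·tanβl)/(Z_0 + jZ_L·tanβl) = 15.4 − j20.1 Ω
Γ_s = (Z_in − Z_s)/(Z_in + Z_s) = (-34.6 − j20.1)/(65.4 − j20.1), |Γ_s| = 0.585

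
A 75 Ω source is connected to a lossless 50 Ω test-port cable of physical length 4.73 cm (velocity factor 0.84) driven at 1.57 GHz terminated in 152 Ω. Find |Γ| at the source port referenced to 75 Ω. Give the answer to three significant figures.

|Γ| ≈ 0.628

λ = v/f = 0.84·c / 1.57 GHz = 0.161 m
βl = 2π·l/λ = 2π × 0.295 = 106°
tan(βl) = -3.47
Z_in = Z_0·(Z_L + jZ_0·tanβl)/(Z_0 + jZ_L·tanβl) = 17.7 + j12.7 Ω
Γ_s = (Z_in − Z_s)/(Z_in + Z_s) = (-57.3 + j12.7)/(92.7 + j12.7), |Γ_s| = 0.628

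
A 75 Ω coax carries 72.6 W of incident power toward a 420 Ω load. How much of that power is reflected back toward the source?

P_reflected ≈ 35.3 W

Γ = (420 − 75)/(420 + 75) = 0.697
|Γ|² = 0.486
P_refl = |Γ|²·P_inc = 35.3 W, P_del = (1 − |Γ|²)·P_inc = 37.3 W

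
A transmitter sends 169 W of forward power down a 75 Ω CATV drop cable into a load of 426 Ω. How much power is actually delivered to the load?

Γ = (426 − 75)/(426 + 75) = 0.701
|Γ|² = 0.491
P_refl = |Γ|²·P_inc = 83 W, P_del = (1 − |Γ|²)·P_inc = 86 W

P_delivered ≈ 86 W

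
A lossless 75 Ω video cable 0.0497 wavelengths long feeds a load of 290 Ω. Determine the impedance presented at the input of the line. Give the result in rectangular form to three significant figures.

Z_in ≈ 125 − j132 Ω

βl = 2π × 0.0497 = 17.9°
tan(βl) = tan(17.9°) = 0.323
Z_in = Z_0·(Z_L + jZ_0·tanβl)/(Z_0 + jZ_L·tanβl)
     = 75·(290 + j24.2)/(75 + j93.6)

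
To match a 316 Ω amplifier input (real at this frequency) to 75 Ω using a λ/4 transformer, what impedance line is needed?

Z_qwt ≈ 154 Ω

Z_qwt = √(Z_0·R_L) = √(75 × 316) = √23700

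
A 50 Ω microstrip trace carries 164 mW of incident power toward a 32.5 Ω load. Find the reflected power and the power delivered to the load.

P_reflected ≈ 7.38 mW; P_delivered ≈ 157 mW

Γ = (32.5 − 50)/(32.5 + 50) = -0.212
|Γ|² = 0.045
P_refl = |Γ|²·P_inc = 7.38 mW, P_del = (1 − |Γ|²)·P_inc = 157 mW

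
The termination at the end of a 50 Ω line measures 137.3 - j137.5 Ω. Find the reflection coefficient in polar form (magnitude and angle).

Γ = (Z_L − Z_0)/(Z_L + Z_0) = (87.3 − j137.5)/(187.3 − j137.5)
|Γ| = 163/232 = 0.701

Γ ≈ 0.701 ∠ -21.3°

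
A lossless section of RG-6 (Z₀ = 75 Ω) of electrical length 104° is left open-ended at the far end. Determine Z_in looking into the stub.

tan(βl) = -4.01
For an open-ended stub, Z_in = −jZ_0·cot(βl) = −jZ_0/tan(βl)

Z_in ≈ +j18.7 Ω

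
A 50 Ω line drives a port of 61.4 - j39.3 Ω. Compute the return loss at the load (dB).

RL ≈ 9.21 dB

Γ = (11.4 − j39.3)/(111.4 − j39.3), |Γ| = 0.346
RL = −20·log₁₀|Γ| = −20·log₁₀(0.346)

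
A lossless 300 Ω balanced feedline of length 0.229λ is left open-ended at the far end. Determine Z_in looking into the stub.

Z_in ≈ −j39.8 Ω

βl = 2π × 0.229 = 82.4°
tan(βl) = 7.53
For an open-ended stub, Z_in = −jZ_0·cot(βl) = −jZ_0/tan(βl)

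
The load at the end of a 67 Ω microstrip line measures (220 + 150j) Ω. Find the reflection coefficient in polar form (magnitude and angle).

Γ ≈ 0.662 ∠ 16.8°

Γ = (Z_L − Z_0)/(Z_L + Z_0) = (153 + j150)/(287 + j150)
|Γ| = 214/324 = 0.662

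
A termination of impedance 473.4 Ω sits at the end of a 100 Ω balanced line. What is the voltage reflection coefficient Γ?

Γ = (Z_L − Z_0)/(Z_L + Z_0) = (473.4 − 100)/(473.4 + 100) = 373.4/573.4

Γ = 0.651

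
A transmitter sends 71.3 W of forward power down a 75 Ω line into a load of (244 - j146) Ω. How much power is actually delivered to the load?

P_delivered ≈ 42.4 W

|Γ| = |(169 − j146)/(319 − j146)| = 0.637
|Γ|² = 0.405
P_refl = |Γ|²·P_inc = 28.9 W, P_del = (1 − |Γ|²)·P_inc = 42.4 W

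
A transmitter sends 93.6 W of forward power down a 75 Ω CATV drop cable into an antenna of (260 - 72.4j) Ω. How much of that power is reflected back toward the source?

P_reflected ≈ 31.4 W

|Γ| = |(185 − j72.4)/(335 − j72.4)| = 0.58
|Γ|² = 0.336
P_refl = |Γ|²·P_inc = 31.4 W, P_del = (1 − |Γ|²)·P_inc = 62.2 W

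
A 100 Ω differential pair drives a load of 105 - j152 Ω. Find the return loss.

Γ = (5 − j152)/(205 − j152), |Γ| = 0.596
RL = −20·log₁₀|Γ| = −20·log₁₀(0.596)

RL ≈ 4.5 dB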